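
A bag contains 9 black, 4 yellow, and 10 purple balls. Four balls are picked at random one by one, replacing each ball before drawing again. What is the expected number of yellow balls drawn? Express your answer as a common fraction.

By linearity of expectation, E[X] = Σ P(draw i is yellow); each independent draw has P(yellow) = 4/23.
E[X] = 4 · 4/23 = 16/23 ≈ 0.6957.

16/23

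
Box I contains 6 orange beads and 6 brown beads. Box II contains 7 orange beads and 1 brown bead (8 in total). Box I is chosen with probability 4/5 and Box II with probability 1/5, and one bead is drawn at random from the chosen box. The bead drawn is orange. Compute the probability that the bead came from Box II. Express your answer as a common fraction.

7/23

P(orange | Box I) = 1/2; P(orange | Box II) = 7/8.
P(orange) = 4/5·1/2 + 1/5·7/8 = 23/40.
By Bayes' rule, P(Box II | orange) = 7/40 / 23/40 = 7/23 ≈ 0.3043.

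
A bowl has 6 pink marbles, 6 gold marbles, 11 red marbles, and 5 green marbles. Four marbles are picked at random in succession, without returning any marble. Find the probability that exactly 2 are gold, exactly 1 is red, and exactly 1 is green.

11/273

Unordered draws without replacement: count favorable combinations over C(28,4).
Favorable = C(6,0) · C(6,2) · C(11,1) · C(5,1) = 825; total = C(28,4) = 20475.
P = 825/20475 = 11/273 ≈ 0.0403.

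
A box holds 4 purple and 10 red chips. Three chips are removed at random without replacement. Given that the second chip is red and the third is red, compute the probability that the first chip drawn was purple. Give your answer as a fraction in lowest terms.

P(first=purple and the second chip is red and the third is red) = (4/14)·(10/13)·(9/12) = 15/91.
P(E) = Σ over first color = 15/91 + 30/91 = 45/91.
By Bayes, P(first=purple | E) = 15/91 / 45/91 = 1/3 ≈ 0.3333.

1/3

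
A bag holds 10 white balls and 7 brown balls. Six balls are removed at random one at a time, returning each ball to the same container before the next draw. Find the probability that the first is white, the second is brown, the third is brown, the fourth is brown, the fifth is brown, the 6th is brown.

Multiply the conditional probability of each draw in order, with replacement (the composition resets each draw).
P = (10/17) · (7/17) · (7/17) · (7/17) · (7/17) · (7/17) = 168070/24137569 ≈ 0.0070.

168070/24137569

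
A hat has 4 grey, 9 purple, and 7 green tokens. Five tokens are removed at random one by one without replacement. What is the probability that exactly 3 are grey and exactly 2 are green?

Unordered draws without replacement: count favorable combinations over C(20,5).
Favorable = C(4,3) · C(9,0) · C(7,2) = 84; total = C(20,5) = 15504.
P = 84/15504 = 7/1292 ≈ 0.0054.

7/1292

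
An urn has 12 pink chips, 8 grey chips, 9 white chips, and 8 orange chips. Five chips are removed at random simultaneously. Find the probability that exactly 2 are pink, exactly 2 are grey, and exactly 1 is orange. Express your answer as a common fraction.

64/1887

Unordered draws without replacement: count favorable combinations over C(37,5).
Favorable = C(12,2) · C(8,2) · C(9,0) · C(8,1) = 14784; total = C(37,5) = 435897.
P = 14784/435897 = 64/1887 ≈ 0.0339.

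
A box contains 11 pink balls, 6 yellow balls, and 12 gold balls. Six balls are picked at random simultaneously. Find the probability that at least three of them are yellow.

Sum the hypergeometric tail for j = 3,…,6 yellow balls.
Favorable = C(6,3)·C(23,3) + C(6,4)·C(23,2) + C(6,5)·C(23,1) + C(6,6)·C(23,0) = 39354; total = C(29,6) = 475020.
P = 39354/475020 = 937/11310 ≈ 0.0828.

937/11310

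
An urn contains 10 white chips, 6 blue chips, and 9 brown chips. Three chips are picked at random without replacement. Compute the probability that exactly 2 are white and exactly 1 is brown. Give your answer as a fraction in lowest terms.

81/460

Unordered draws without replacement: count favorable combinations over C(25,3).
Favorable = C(10,2) · C(6,0) · C(9,1) = 405; total = C(25,3) = 2300.
P = 405/2300 = 81/460 ≈ 0.1761.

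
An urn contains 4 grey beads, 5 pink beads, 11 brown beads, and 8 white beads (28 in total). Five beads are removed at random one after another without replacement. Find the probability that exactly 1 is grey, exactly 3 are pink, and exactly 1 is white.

Unordered draws without replacement: count favorable combinations over C(28,5).
Favorable = C(4,1) · C(5,3) · C(11,0) · C(8,1) = 320; total = C(28,5) = 98280.
P = 320/98280 = 8/2457 ≈ 0.0033.

8/2457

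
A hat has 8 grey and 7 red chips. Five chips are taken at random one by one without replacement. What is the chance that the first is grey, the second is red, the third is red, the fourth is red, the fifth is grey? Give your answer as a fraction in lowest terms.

Multiply the conditional probability of each draw in order, without replacement, so each draw removes one from its color and from the total.
P = (8/15) · (7/14) · (6/13) · (5/12) · (7/11) = 14/429 ≈ 0.0326.

14/429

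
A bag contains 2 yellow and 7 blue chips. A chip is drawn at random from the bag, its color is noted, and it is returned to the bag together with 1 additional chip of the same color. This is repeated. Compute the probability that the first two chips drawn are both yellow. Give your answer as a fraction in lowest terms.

After a yellow draw the bag holds 3 yellow out of 10.
P = (2/9)·(3/10) = 1/15 ≈ 0.0667.

1/15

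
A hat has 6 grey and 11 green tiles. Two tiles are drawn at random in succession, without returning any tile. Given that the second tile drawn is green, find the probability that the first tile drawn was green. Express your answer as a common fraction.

5/8

P(first=green and the second tile drawn is green) = (11/17)·(10/16) = 55/136.
P(the second tile drawn is green) = Σ over first color = 33/136 + 55/136 = 11/17.
By Bayes, P(first=green | the second tile drawn is green) = 55/136 / 11/17 = 5/8 ≈ 0.6250.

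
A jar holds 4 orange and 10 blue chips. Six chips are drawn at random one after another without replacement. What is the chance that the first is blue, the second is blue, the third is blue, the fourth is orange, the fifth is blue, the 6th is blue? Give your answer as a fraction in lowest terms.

Multiply the conditional probability of each draw in order, without replacement, so each draw removes one from its color and from the total.
P = (10/14) · (9/13) · (8/12) · (4/11) · (7/10) · (6/9) = 8/143 ≈ 0.0559.

8/143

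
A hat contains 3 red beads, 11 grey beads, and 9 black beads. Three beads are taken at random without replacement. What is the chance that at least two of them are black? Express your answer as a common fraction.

84/253

Sum the hypergeometric tail for j = 2,…,3 black beads.
Favorable = C(9,2)·C(14,1) + C(9,3)·C(14,0) = 588; total = C(23,3) = 1771.
P = 588/1771 = 84/253 ≈ 0.3320.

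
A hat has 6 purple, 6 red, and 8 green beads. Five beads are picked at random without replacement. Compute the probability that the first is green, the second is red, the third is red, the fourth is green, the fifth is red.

Multiply the conditional probability of each draw in order, without replacement, so each draw removes one from its color and from the total.
P = (8/20) · (6/19) · (5/18) · (7/17) · (4/16) = 7/1938 ≈ 0.0036.

7/1938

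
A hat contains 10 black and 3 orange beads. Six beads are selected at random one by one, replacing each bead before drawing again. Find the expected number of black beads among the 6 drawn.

By linearity of expectation, E[X] = Σ P(draw i is black); each independent draw has P(black) = 10/13.
E[X] = 6 · 10/13 = 60/13 ≈ 4.6154.

60/13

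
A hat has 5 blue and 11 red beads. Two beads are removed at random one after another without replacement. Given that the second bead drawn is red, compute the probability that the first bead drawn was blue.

1/3

P(first=blue and the second bead drawn is red) = (5/16)·(11/15) = 11/48.
P(the second bead drawn is red) = Σ over first color = 11/48 + 11/24 = 11/16.
By Bayes, P(first=blue | the second bead drawn is red) = 11/48 / 11/16 = 1/3 ≈ 0.3333.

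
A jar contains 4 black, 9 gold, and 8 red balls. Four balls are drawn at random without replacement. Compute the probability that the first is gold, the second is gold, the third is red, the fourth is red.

Multiply the conditional probability of each draw in order, without replacement, so each draw removes one from its color and from the total.
P = (9/21) · (8/20) · (8/19) · (7/18) = 8/285 ≈ 0.0281.

8/285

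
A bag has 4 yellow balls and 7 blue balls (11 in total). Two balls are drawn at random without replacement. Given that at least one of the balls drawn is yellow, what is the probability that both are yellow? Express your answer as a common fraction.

3/17

P(both yellow) = C(4,2)/C(11,2) = 6/55; P(at least one yellow) = 1 − C(7,2)/C(11,2) = 34/55.
Since 'both yellow' ⊆ 'at least one yellow', P(both | at least one) = 6/55 / 34/55 = 3/17 ≈ 0.1765.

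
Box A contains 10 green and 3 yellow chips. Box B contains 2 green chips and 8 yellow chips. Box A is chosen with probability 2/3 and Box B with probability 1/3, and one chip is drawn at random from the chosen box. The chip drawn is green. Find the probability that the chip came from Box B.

13/113

P(green | Box A) = 10/13; P(green | Box B) = 1/5.
P(green) = 2/3·10/13 + 1/3·1/5 = 113/195.
By Bayes' rule, P(Box B | green) = 1/15 / 113/195 = 13/113 ≈ 0.1150.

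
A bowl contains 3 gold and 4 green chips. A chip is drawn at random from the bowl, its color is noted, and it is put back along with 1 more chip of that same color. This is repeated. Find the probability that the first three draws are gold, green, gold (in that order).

Track the composition after each reinforcement of +1.
P = (3/7) · (4/8) · (4/9) = 2/21 ≈ 0.0952.

2/21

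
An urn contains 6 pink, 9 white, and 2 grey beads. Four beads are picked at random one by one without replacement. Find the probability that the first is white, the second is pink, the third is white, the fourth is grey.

9/595

Multiply the conditional probability of each draw in order, without replacement, so each draw removes one from its color and from the total.
P = (9/17) · (6/16) · (8/15) · (2/14) = 9/595 ≈ 0.0151.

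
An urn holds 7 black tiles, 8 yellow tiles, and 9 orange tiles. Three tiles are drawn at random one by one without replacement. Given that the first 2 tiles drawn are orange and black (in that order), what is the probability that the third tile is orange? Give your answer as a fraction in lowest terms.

After removing 1 black, 1 orange, the urn has 8 orange out of 22 remaining.
P(third is orange | given) = 8/22 = 4/11 ≈ 0.3636.

4/11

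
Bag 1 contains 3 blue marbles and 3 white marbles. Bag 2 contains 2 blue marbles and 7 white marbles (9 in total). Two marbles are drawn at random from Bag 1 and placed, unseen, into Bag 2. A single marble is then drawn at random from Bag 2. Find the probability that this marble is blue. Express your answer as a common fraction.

3/11

Condition on how many of the transferred marbles are blue (from Bag 1: 3 blue of 6; then Bag 2 has 11 total).
  0 blue: C(3,0)C(3,2)/C(6,2) = 1/5; then P = 2/11
  1 blue: C(3,1)C(3,1)/C(6,2) = 3/5; then P = 3/11
  2 blue: C(3,2)C(3,0)/C(6,2) = 1/5; then P = 4/11
P(blue from Bag 2) = 3/11 ≈ 0.2727.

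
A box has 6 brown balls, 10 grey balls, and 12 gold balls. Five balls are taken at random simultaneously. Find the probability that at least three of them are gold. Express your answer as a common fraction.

Sum the hypergeometric tail for j = 3,…,5 gold balls.
Favorable = C(12,3)·C(16,2) + C(12,4)·C(16,1) + C(12,5)·C(16,0) = 35112; total = C(28,5) = 98280.
P = 35112/98280 = 209/585 ≈ 0.3573.

209/585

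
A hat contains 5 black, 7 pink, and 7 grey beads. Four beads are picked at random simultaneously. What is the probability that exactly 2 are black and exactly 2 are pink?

Unordered draws without replacement: count favorable combinations over C(19,4).
Favorable = C(5,2) · C(7,2) · C(7,0) = 210; total = C(19,4) = 3876.
P = 210/3876 = 35/646 ≈ 0.0542.

35/646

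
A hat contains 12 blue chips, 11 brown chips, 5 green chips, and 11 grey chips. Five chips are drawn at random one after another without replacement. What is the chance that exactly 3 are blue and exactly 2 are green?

2200/575757

Unordered draws without replacement: count favorable combinations over C(39,5).
Favorable = C(12,3) · C(11,0) · C(5,2) · C(11,0) = 2200; total = C(39,5) = 575757.
P = 2200/575757 = 2200/575757 ≈ 0.0038.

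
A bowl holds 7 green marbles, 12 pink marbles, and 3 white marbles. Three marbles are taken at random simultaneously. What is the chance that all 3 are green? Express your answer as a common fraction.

Unordered draws without replacement: count favorable combinations over C(22,3).
Favorable = C(7,3) · C(12,0) · C(3,0) = 35; total = C(22,3) = 1540.
P = 35/1540 = 1/44 ≈ 0.0227.

1/44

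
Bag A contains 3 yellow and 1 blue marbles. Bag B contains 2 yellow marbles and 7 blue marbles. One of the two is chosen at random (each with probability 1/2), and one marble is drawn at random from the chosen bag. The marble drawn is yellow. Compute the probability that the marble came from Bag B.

P(yellow | Bag A) = 3/4; P(yellow | Bag B) = 2/9.
P(yellow) = 1/2·3/4 + 1/2·2/9 = 35/72.
By Bayes' rule, P(Bag B | yellow) = 1/9 / 35/72 = 8/35 ≈ 0.2286.

8/35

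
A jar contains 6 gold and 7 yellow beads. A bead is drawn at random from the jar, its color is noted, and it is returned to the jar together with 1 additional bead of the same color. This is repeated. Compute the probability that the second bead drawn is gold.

6/13

Condition on the first draw. If first is gold (prob 6/13), second-gold has prob (7)/(14); if not (prob 7/13), it has prob 6/(14).
P = (6/13)·(7/14) + (7/13)·(6/14) = 6/13 ≈ 0.4615.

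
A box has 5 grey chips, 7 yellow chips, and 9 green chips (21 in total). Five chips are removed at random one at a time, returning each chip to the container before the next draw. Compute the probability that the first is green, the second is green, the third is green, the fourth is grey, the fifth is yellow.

Multiply the conditional probability of each draw in order, with replacement (the composition resets each draw).
P = (9/21) · (9/21) · (9/21) · (5/21) · (7/21) = 15/2401 ≈ 0.0062.

15/2401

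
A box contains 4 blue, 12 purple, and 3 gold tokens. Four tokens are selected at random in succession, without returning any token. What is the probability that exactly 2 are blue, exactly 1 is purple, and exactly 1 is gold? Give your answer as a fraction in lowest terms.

Unordered draws without replacement: count favorable combinations over C(19,4).
Favorable = C(4,2) · C(12,1) · C(3,1) = 216; total = C(19,4) = 3876.
P = 216/3876 = 18/323 ≈ 0.0557.

18/323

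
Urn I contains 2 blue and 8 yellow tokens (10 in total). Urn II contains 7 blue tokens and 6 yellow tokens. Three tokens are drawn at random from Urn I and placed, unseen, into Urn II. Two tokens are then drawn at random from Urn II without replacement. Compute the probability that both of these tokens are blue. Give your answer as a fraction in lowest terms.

379/1800

Condition on how many of the transferred tokens are blue (from Urn I: 2 blue of 10; then Urn II has 16 total).
  0 blue: C(2,0)C(8,3)/C(10,3) = 7/15; then P = C(7,2)/C(16,2) = 7/40
  1 blue: C(2,1)C(8,2)/C(10,3) = 7/15; then P = C(8,2)/C(16,2) = 7/30
  2 blue: C(2,2)C(8,1)/C(10,3) = 1/15; then P = C(9,2)/C(16,2) = 3/10
P(both blue) = 379/1800 ≈ 0.2106.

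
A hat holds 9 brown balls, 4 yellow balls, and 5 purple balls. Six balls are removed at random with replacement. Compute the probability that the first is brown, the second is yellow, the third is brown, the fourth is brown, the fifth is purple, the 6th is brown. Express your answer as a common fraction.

Multiply the conditional probability of each draw in order, with replacement (the composition resets each draw).
P = (9/18) · (4/18) · (9/18) · (9/18) · (5/18) · (9/18) = 5/1296 ≈ 0.0039.

5/1296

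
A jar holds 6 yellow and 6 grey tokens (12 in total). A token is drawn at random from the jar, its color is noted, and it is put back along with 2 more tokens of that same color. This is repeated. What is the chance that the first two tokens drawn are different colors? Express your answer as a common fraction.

3/7

Either grey then yellow, or yellow then grey; after the first draw the total is 14.
P = (6/12)·(6/14) + (6/12)·(6/14) = 3/7 ≈ 0.4286.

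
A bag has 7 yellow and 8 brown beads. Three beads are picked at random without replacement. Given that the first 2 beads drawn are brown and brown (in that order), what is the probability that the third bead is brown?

After removing 2 brown, the bag has 6 brown out of 13 remaining.
P(third is brown | given) = 6/13 ≈ 0.4615.

6/13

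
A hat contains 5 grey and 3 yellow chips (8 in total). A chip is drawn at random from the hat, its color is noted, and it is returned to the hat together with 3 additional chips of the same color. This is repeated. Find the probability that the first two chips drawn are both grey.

5/11

After a grey draw the hat holds 8 grey out of 11.
P = (5/8)·(8/11) = 5/11 ≈ 0.4545.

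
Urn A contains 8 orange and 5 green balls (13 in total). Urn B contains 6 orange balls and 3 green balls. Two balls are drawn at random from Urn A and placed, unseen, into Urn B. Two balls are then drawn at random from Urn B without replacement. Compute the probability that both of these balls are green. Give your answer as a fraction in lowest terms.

Condition on how many of the transferred balls are green (from Urn A: 5 green of 13; then Urn B has 11 total).
  0 green: C(5,0)C(8,2)/C(13,2) = 14/39; then P = C(3,2)/C(11,2) = 3/55
  1 green: C(5,1)C(8,1)/C(13,2) = 20/39; then P = C(4,2)/C(11,2) = 6/55
  2 green: C(5,2)C(8,0)/C(13,2) = 5/39; then P = C(5,2)/C(11,2) = 2/11
P(both green) = 212/2145 ≈ 0.0988.

212/2145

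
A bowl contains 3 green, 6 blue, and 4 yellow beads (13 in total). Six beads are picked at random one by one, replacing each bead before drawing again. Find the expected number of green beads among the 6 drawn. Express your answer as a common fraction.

By linearity of expectation, E[X] = Σ P(draw i is green); each independent draw has P(green) = 3/13.
E[X] = 6 · 3/13 = 18/13 ≈ 1.3846.

18/13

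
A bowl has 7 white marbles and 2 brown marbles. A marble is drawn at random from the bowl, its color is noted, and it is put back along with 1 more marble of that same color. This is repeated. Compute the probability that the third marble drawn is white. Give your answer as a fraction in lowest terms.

Sum over the four possibilities for the first two draws (white/not-white each), tracking how the white count and total change by +1 per draw.
P(third is white) = 7/9 ≈ 0.7778. (In a Pólya urn every draw has the same marginal probability 7/9.)

7/9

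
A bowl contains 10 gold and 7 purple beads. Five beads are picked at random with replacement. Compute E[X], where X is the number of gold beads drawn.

50/17

By linearity of expectation, E[X] = Σ P(draw i is gold); each independent draw has P(gold) = 10/17.
E[X] = 5 · 10/17 = 50/17 ≈ 2.9412.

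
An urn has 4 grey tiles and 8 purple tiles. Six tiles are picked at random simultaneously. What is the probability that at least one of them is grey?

32/33

Use the complement: P(at least one grey) = 1 − P(no grey).
P(none) = C(8,6)/C(12,6) = 28/924.
So P = 1 − 28/924 = 32/33 ≈ 0.9697.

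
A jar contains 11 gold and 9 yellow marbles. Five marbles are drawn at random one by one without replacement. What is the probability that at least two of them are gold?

583/646

Sum the hypergeometric tail for j = 2,…,5 gold marbles.
Favorable = C(11,2)·C(9,3) + C(11,3)·C(9,2) + C(11,4)·C(9,1) + C(11,5)·C(9,0) = 13992; total = C(20,5) = 15504.
P = 13992/15504 = 583/646 ≈ 0.9025.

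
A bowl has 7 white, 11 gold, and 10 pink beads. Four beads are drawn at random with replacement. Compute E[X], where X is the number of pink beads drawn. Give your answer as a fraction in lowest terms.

10/7

By linearity of expectation, E[X] = Σ P(draw i is pink); each independent draw has P(pink) = 10/28.
E[X] = 4 · 10/28 = 10/7 ≈ 1.4286.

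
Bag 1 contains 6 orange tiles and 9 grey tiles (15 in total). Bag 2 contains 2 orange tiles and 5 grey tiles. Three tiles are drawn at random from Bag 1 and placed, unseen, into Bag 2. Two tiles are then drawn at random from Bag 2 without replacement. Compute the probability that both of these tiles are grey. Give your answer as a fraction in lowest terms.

701/1575

Condition on how many of the transferred tiles are grey (from Bag 1: 9 grey of 15; then Bag 2 has 10 total).
  0 grey: C(9,0)C(6,3)/C(15,3) = 4/91; then P = C(5,2)/C(10,2) = 2/9
  1 grey: C(9,1)C(6,2)/C(15,3) = 27/91; then P = C(6,2)/C(10,2) = 1/3
  2 grey: C(9,2)C(6,1)/C(15,3) = 216/455; then P = C(7,2)/C(10,2) = 7/15
  3 grey: C(9,3)C(6,0)/C(15,3) = 12/65; then P = C(8,2)/C(10,2) = 28/45
P(both grey) = 701/1575 ≈ 0.4451.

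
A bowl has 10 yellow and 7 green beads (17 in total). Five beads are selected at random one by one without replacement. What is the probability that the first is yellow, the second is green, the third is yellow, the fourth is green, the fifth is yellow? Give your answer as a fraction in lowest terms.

Multiply the conditional probability of each draw in order, without replacement, so each draw removes one from its color and from the total.
P = (10/17) · (7/16) · (9/15) · (6/14) · (8/13) = 9/221 ≈ 0.0407.

9/221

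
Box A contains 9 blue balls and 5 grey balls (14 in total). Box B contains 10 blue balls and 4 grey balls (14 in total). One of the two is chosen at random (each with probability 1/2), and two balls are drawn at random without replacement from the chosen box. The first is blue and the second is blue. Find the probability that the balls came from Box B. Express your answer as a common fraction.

5/9

P(E | Box A) = 36/91; P(E | Box B) = 45/91.
P(E) = 1/2·36/91 + 1/2·45/91 = 81/182.
By Bayes' rule, P(Box B | E) = 45/182 / 81/182 = 5/9 ≈ 0.5556.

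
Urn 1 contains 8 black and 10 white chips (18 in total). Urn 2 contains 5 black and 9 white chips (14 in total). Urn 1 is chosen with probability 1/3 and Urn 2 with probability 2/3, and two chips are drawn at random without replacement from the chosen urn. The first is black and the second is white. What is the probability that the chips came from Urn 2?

P(E | Urn 1) = 40/153; P(E | Urn 2) = 45/182.
P(E) = 1/3·40/153 + 2/3·45/182 = 10525/41769.
By Bayes' rule, P(Urn 2 | E) = 15/91 / 10525/41769 = 1377/2105 ≈ 0.6542.

1377/2105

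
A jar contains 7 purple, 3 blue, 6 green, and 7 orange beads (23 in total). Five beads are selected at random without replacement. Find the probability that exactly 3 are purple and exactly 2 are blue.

Unordered draws without replacement: count favorable combinations over C(23,5).
Favorable = C(7,3) · C(3,2) · C(6,0) · C(7,0) = 105; total = C(23,5) = 33649.
P = 105/33649 = 15/4807 ≈ 0.0031.

15/4807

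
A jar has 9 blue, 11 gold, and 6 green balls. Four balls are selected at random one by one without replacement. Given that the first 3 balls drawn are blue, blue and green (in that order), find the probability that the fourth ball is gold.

After removing 2 blue, 1 green, the jar has 11 gold out of 23 remaining.
P(fourth is gold | given) = 11/23 ≈ 0.4783.

11/23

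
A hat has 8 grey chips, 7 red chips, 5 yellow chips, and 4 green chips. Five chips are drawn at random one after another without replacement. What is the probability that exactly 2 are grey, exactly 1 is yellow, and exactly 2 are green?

Unordered draws without replacement: count favorable combinations over C(24,5).
Favorable = C(8,2) · C(7,0) · C(5,1) · C(4,2) = 840; total = C(24,5) = 42504.
P = 840/42504 = 5/253 ≈ 0.0198.

5/253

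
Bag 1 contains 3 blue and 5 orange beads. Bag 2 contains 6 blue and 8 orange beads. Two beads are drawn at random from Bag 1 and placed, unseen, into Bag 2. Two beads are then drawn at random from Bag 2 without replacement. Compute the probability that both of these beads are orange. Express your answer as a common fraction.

179/560

Condition on how many of the transferred beads are orange (from Bag 1: 5 orange of 8; then Bag 2 has 16 total).
  0 orange: C(5,0)C(3,2)/C(8,2) = 3/28; then P = C(8,2)/C(16,2) = 7/30
  1 orange: C(5,1)C(3,1)/C(8,2) = 15/28; then P = C(9,2)/C(16,2) = 3/10
  2 orange: C(5,2)C(3,0)/C(8,2) = 5/14; then P = C(10,2)/C(16,2) = 3/8
P(both orange) = 179/560 ≈ 0.3196.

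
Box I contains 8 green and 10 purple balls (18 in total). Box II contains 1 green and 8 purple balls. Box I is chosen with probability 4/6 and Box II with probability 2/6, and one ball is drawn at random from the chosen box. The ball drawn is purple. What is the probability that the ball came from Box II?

4/9

P(purple | Box I) = 5/9; P(purple | Box II) = 8/9.
P(purple) = 2/3·5/9 + 1/3·8/9 = 2/3.
By Bayes' rule, P(Box II | purple) = 8/27 / 2/3 = 4/9 ≈ 0.4444.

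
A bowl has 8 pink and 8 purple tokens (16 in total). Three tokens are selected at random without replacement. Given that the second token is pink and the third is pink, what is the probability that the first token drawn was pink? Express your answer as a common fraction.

P(first=pink and the second token is pink and the third is pink) = (8/16)·(7/15)·(6/14) = 1/10.
P(E) = Σ over first color = 1/10 + 2/15 = 7/30.
By Bayes, P(first=pink | E) = 1/10 / 7/30 = 3/7 ≈ 0.4286.

3/7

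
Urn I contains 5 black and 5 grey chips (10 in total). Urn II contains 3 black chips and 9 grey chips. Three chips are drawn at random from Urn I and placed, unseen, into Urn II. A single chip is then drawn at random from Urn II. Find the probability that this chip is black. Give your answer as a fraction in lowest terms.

Condition on how many of the transferred chips are black (from Urn I: 5 black of 10; then Urn II has 15 total).
  0 black: C(5,0)C(5,3)/C(10,3) = 1/12; then P = 3/15
  1 black: C(5,1)C(5,2)/C(10,3) = 5/12; then P = 4/15
  2 black: C(5,2)C(5,1)/C(10,3) = 5/12; then P = 5/15
  3 black: C(5,3)C(5,0)/C(10,3) = 1/12; then P = 6/15
P(black from Urn II) = 3/10 ≈ 0.3000.

3/10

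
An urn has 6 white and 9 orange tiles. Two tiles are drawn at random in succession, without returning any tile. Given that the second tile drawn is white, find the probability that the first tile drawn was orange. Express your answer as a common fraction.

9/14

P(first=orange and the second tile drawn is white) = (9/15)·(6/14) = 9/35.
P(the second tile drawn is white) = Σ over first color = 1/7 + 9/35 = 2/5.
By Bayes, P(first=orange | the second tile drawn is white) = 9/35 / 2/5 = 9/14 ≈ 0.6429.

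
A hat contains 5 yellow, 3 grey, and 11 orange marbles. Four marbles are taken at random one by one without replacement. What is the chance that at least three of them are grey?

Sum the hypergeometric tail for j = 3,…,3 grey marbles.
Favorable = C(3,3)·C(16,1) = 16; total = C(19,4) = 3876.
P = 16/3876 = 4/969 ≈ 0.0041.

4/969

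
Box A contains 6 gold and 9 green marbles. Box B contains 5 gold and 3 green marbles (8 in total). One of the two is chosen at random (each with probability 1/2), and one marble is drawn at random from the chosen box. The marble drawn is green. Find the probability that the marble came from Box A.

8/13

P(green | Box A) = 3/5; P(green | Box B) = 3/8.
P(green) = 1/2·3/5 + 1/2·3/8 = 39/80.
By Bayes' rule, P(Box A | green) = 3/10 / 39/80 = 8/13 ≈ 0.6154.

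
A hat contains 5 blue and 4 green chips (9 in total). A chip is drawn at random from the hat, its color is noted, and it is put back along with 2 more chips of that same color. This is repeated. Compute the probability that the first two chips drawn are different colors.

40/99

Either green then blue, or blue then green; after the first draw the total is 11.
P = (4/9)·(5/11) + (5/9)·(4/11) = 40/99 ≈ 0.4040.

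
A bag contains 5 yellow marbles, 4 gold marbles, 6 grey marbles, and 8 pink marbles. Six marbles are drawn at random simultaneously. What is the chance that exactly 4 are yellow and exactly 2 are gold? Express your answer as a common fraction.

10/33649

Unordered draws without replacement: count favorable combinations over C(23,6).
Favorable = C(5,4) · C(4,2) · C(6,0) · C(8,0) = 30; total = C(23,6) = 100947.
P = 30/100947 = 10/33649 ≈ 0.0003.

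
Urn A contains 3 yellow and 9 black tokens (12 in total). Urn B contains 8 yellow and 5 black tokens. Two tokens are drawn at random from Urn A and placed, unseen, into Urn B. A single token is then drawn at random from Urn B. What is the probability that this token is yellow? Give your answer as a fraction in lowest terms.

Condition on how many of the transferred tokens are yellow (from Urn A: 3 yellow of 12; then Urn B has 15 total).
  0 yellow: C(3,0)C(9,2)/C(12,2) = 6/11; then P = 8/15
  1 yellow: C(3,1)C(9,1)/C(12,2) = 9/22; then P = 9/15
  2 yellow: C(3,2)C(9,0)/C(12,2) = 1/22; then P = 10/15
P(yellow from Urn B) = 17/30 ≈ 0.5667.

17/30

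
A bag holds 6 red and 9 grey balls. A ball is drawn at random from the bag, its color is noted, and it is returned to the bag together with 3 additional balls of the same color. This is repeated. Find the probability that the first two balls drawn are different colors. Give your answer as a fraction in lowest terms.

Either grey then red, or red then grey; after the first draw the total is 18.
P = (9/15)·(6/18) + (6/15)·(9/18) = 2/5 ≈ 0.4000.

2/5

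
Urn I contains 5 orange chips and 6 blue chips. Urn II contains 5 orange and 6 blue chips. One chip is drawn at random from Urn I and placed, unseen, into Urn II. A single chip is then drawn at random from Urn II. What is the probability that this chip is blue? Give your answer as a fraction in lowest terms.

Condition on how many of the transferred chips are blue (from Urn I: 6 blue of 11; then Urn II has 12 total).
  0 blue: C(6,0)C(5,1)/C(11,1) = 5/11; then P = 6/12
  1 blue: C(6,1)C(5,0)/C(11,1) = 6/11; then P = 7/12
P(blue from Urn II) = 6/11 ≈ 0.5455.

6/11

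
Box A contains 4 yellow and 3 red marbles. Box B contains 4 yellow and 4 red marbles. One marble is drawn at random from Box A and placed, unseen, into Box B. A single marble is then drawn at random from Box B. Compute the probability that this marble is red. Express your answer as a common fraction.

31/63

Condition on how many of the transferred marbles are red (from Box A: 3 red of 7; then Box B has 9 total).
  0 red: C(3,0)C(4,1)/C(7,1) = 4/7; then P = 4/9
  1 red: C(3,1)C(4,0)/C(7,1) = 3/7; then P = 5/9
P(red from Box B) = 31/63 ≈ 0.4921.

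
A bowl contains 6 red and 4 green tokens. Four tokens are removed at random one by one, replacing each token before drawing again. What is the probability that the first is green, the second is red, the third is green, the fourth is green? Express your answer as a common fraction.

24/625

Multiply the conditional probability of each draw in order, with replacement (the composition resets each draw).
P = (4/10) · (6/10) · (4/10) · (4/10) = 24/625 ≈ 0.0384.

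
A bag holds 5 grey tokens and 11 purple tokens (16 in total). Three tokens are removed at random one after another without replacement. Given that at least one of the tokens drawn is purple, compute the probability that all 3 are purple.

P(all 3 purple) = C(11,3)/C(16,3) = 33/112; P(at least one purple) = 1 − C(5,3)/C(16,3) = 55/56.
Since 'all 3 purple' ⊆ 'at least one purple', P(all 3 | at least one) = 33/112 / 55/56 = 3/10 ≈ 0.3000.

3/10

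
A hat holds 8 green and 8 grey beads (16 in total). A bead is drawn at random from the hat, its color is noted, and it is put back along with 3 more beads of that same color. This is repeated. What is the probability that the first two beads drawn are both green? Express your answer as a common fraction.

11/38

After a green draw the hat holds 11 green out of 19.
P = (8/16)·(11/19) = 11/38 ≈ 0.2895.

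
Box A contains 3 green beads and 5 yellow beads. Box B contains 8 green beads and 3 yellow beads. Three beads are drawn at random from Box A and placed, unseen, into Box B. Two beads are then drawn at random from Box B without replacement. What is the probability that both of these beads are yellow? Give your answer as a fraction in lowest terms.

Condition on how many of the transferred beads are yellow (from Box A: 5 yellow of 8; then Box B has 14 total).
  0 yellow: C(5,0)C(3,3)/C(8,3) = 1/56; then P = C(3,2)/C(14,2) = 3/91
  1 yellow: C(5,1)C(3,2)/C(8,3) = 15/56; then P = C(4,2)/C(14,2) = 6/91
  2 yellow: C(5,2)C(3,1)/C(8,3) = 15/28; then P = C(5,2)/C(14,2) = 10/91
  3 yellow: C(5,3)C(3,0)/C(8,3) = 5/28; then P = C(6,2)/C(14,2) = 15/91
P(both yellow) = 543/5096 ≈ 0.1066.

543/5096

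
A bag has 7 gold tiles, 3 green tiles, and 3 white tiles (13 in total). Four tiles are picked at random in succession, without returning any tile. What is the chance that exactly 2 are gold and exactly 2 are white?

63/715

Unordered draws without replacement: count favorable combinations over C(13,4).
Favorable = C(7,2) · C(3,0) · C(3,2) = 63; total = C(13,4) = 715.
P = 63/715 = 63/715 ≈ 0.0881.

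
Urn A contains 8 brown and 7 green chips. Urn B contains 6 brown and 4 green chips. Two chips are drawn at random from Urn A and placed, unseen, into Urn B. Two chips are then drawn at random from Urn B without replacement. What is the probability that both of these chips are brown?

Condition on how many of the transferred chips are brown (from Urn A: 8 brown of 15; then Urn B has 12 total).
  0 brown: C(8,0)C(7,2)/C(15,2) = 1/5; then P = C(6,2)/C(12,2) = 5/22
  1 brown: C(8,1)C(7,1)/C(15,2) = 8/15; then P = C(7,2)/C(12,2) = 7/22
  2 brown: C(8,2)C(7,0)/C(15,2) = 4/15; then P = C(8,2)/C(12,2) = 14/33
P(both brown) = 65/198 ≈ 0.3283.

65/198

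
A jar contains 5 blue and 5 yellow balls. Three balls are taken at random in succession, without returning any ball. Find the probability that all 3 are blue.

1/12

Unordered draws without replacement: count favorable combinations over C(10,3).
Favorable = C(5,3) · C(5,0) = 10; total = C(10,3) = 120.
P = 10/120 = 1/12 ≈ 0.0833.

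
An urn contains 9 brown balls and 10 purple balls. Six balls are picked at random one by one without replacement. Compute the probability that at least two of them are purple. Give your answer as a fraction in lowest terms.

307/323

Sum the hypergeometric tail for j = 2,…,6 purple balls.
Favorable = C(10,2)·C(9,4) + C(10,3)·C(9,3) + C(10,4)·C(9,2) + C(10,5)·C(9,1) + C(10,6)·C(9,0) = 25788; total = C(19,6) = 27132.
P = 25788/27132 = 307/323 ≈ 0.9505.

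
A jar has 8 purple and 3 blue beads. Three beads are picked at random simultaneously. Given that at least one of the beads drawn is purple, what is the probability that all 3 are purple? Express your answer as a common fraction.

14/41

P(all 3 purple) = C(8,3)/C(11,3) = 56/165; P(at least one purple) = 1 − C(3,3)/C(11,3) = 164/165.
Since 'all 3 purple' ⊆ 'at least one purple', P(all 3 | at least one) = 56/165 / 164/165 = 14/41 ≈ 0.3415.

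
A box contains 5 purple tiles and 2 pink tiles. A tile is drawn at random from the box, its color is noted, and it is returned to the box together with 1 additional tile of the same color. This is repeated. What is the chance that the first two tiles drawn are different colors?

5/14

Either purple then pink, or pink then purple; after the first draw the total is 8.
P = (5/7)·(2/8) + (2/7)·(5/8) = 5/14 ≈ 0.3571.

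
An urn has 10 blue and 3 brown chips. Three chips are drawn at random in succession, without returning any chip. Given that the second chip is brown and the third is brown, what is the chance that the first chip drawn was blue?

10/11

P(first=blue and the second chip is brown and the third is brown) = (10/13)·(3/12)·(2/11) = 5/143.
P(E) = Σ over first color = 5/143 + 1/286 = 1/26.
By Bayes, P(first=blue | E) = 5/143 / 1/26 = 10/11 ≈ 0.9091.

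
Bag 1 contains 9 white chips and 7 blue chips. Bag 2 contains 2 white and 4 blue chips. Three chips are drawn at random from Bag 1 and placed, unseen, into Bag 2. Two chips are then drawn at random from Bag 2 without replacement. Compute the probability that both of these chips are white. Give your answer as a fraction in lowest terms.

Condition on how many of the transferred chips are white (from Bag 1: 9 white of 16; then Bag 2 has 9 total).
  0 white: C(9,0)C(7,3)/C(16,3) = 1/16; then P = C(2,2)/C(9,2) = 1/36
  1 white: C(9,1)C(7,2)/C(16,3) = 27/80; then P = C(3,2)/C(9,2) = 1/12
  2 white: C(9,2)C(7,1)/C(16,3) = 9/20; then P = C(4,2)/C(9,2) = 1/6
  3 white: C(9,3)C(7,0)/C(16,3) = 3/20; then P = C(5,2)/C(9,2) = 5/18
P(both white) = 211/1440 ≈ 0.1465.

211/1440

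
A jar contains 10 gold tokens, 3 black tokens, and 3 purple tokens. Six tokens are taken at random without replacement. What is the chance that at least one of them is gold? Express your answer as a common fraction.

8007/8008

Use the complement: P(at least one gold) = 1 − P(no gold).
P(none) = C(6,6)/C(16,6) = 1/8008.
So P = 1 − 1/8008 = 8007/8008 ≈ 0.9999.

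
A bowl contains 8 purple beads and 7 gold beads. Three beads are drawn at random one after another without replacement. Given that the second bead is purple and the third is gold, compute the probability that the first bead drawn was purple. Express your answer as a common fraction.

P(first=purple and the second bead is purple and the third is gold) = (8/15)·(7/14)·(7/13) = 28/195.
P(E) = Σ over first color = 28/195 + 8/65 = 4/15.
By Bayes, P(first=purple | E) = 28/195 / 4/15 = 7/13 ≈ 0.5385.

7/13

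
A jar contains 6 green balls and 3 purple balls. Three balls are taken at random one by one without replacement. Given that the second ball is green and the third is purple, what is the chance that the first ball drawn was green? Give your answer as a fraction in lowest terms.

5/7

P(first=green and the second ball is green and the third is purple) = (6/9)·(5/8)·(3/7) = 5/28.
P(E) = Σ over first color = 5/28 + 1/14 = 1/4.
By Bayes, P(first=green | E) = 5/28 / 1/4 = 5/7 ≈ 0.7143.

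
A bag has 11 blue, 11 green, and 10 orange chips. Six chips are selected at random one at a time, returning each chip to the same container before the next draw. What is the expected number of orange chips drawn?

By linearity of expectation, E[X] = Σ P(draw i is orange); each independent draw has P(orange) = 10/32.
E[X] = 6 · 10/32 = 15/8 ≈ 1.8750.

15/8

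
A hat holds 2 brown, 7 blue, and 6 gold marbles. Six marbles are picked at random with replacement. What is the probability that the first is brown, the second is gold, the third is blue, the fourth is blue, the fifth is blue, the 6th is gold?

2744/1265625

Multiply the conditional probability of each draw in order, with replacement (the composition resets each draw).
P = (2/15) · (6/15) · (7/15) · (7/15) · (7/15) · (6/15) = 2744/1265625 ≈ 0.0022.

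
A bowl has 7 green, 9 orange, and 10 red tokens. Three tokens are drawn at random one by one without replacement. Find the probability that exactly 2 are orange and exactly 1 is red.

Unordered draws without replacement: count favorable combinations over C(26,3).
Favorable = C(7,0) · C(9,2) · C(10,1) = 360; total = C(26,3) = 2600.
P = 360/2600 = 9/65 ≈ 0.1385.

9/65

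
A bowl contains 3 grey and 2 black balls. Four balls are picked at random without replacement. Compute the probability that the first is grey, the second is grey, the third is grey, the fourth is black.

Multiply the conditional probability of each draw in order, without replacement, so each draw removes one from its color and from the total.
P = (3/5) · (2/4) · (1/3) · (2/2) = 1/10 ≈ 0.1000.

1/10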